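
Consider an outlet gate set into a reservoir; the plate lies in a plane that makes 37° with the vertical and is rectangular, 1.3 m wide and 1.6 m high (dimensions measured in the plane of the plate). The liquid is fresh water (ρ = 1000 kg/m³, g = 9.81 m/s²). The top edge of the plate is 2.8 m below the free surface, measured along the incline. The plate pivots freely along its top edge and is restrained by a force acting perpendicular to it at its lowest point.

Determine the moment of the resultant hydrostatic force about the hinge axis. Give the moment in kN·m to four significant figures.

γ = ρg = 1000 × 9.81 = 9810 N/m³ = 9.81 kN/m³.
The plate makes 37° with the vertical, i.e. θ = 90° − 37° = 53° to the horizontal. Measuring y along the incline from the free-surface line, vertical depth h = y·sinθ with sinθ = 0.798636.
The centroid lies 1.6/2 = 0.8 m below the top edge, so y_c = 2.8 + 0.8 = 3.6 m and h_c = 3.6 × 0.798636 = 2.87509 m.
A = 1.3 × 1.6 = 2.08 m².
Resultant F = γ·h_c·A = 9.81 × 2.87509 × 2.08 = 58.6656 kN.
I_c = b·h³/12 = 1.3 × 1.6³/12 = 0.443733 m⁴.
Centre of pressure: y_p = y_c + I_c/(y_c·A) = 3.6 + 0.443733/(3.6 × 2.08) = 3.6 + 0.0592592 = 3.65926 m along the plane.
The resultant acts 0.8 + 0.0592592 = 0.859259 m (along the plate) below the hinge at the top edge, so the moment about the hinge is M = F × 0.859259 = 58.6656 × 0.859259 = 50.4089 kN·m.

M ≈ 50.41 kN·m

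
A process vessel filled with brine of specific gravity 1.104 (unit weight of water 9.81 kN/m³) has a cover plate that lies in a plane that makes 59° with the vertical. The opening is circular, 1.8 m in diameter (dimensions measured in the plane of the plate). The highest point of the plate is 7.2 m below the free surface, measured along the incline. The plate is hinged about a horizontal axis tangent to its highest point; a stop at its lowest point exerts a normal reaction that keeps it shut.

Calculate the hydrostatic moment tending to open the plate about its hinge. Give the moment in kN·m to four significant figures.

γ = 1.104 × 9.81 = 10.83024 kN/m³.
The plate makes 59° with the vertical, i.e. θ = 90° − 59° = 31° to the horizontal. Measuring y along the incline from the free-surface line, vertical depth h = y·sinθ with sinθ = 0.515038.
The centroid is at the centre, 0.9 m below the top of the plate, so y_c = 7.2 + 0.9 = 8.1 m and h_c = 8.1 × 0.515038 = 4.17181 m.
A = π(0.9)² = 2.54469 m².
Resultant F = γ·h_c·A = 10.83024 × 4.17181 × 2.54469 = 114.973 kN.
I_c = πr⁴/4 = π × 0.9⁴/4 = 0.5153 m⁴.
Centre of pressure: y_p = y_c + I_c/(y_c·A) = 8.1 + 0.5153/(8.1 × 2.54469) = 8.1 + 0.025 = 8.125 m along the plane.
The resultant acts 0.9 + 0.025 = 0.925 m (along the plate) below the hinge at the top edge, so the moment about the hinge is M = F × 0.925 = 114.973 × 0.925 = 106.35 kN·m.

M ≈ 106.4 kN·m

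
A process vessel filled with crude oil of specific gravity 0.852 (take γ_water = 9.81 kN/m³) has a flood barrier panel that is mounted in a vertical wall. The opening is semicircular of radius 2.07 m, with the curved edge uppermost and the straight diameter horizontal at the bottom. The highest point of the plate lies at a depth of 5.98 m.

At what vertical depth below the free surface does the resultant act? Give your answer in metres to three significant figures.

h_p = 7.21 m

γ = 0.852 × 9.81 = 8.35812 kN/m³.
The centroid lies 4r/(3π) = 0.878535 m above the diameter, so r − 4r/(3π) = 2.07 − 0.878535 = 1.19146 m below the topmost point, so the centroid depth is h_c = 5.98 + 1.19146 = 7.17146 m.
A = πr²/2 = π × 2.07²/2 = 6.73071 m².
Resultant F = γ·h_c·A = 8.35812 × 7.17146 × 6.73071 = 403.438 kN.
I_c = (π/8 − 8/(9π))·r⁴ = 0.109757 × 2.07⁴ = 2.01518 m⁴.
Centre of pressure: y_p = y_c + I_c/(y_c·A) = 7.17146 + 2.01518/(7.17146 × 6.73071) = 7.17146 + 0.0417489 = 7.21321 m along the plane.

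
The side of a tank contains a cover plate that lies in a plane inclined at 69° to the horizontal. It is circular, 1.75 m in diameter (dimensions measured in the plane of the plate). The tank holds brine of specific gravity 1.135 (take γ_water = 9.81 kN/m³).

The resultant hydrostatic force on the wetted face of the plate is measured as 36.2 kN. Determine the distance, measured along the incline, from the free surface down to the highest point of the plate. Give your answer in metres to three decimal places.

γ = 1.135 × 9.81 = 11.13435 kN/m³.
A = π(0.875)² = 2.40528 m².
From F = γ·h_c·A, the centroid depth is h_c = 36.2/(11.13435 × 2.40528) = 1.35169 m.
Let θ = 69° be the plate's angle to the horizontal; measure y along the incline from where the plane meets the free surface. Vertical depth h = y·sinθ with sinθ = 0.933580.
Along the incline, y_c = h_c/sinθ = 1.35169/0.933580 = 1.44786 m.
The centroid is at the centre, 0.875 m below the top of the plate, so the highest point sits at y_top = 1.44786 − 0.875 = 0.57286 m along the incline.

y_top ≈ 0.573 m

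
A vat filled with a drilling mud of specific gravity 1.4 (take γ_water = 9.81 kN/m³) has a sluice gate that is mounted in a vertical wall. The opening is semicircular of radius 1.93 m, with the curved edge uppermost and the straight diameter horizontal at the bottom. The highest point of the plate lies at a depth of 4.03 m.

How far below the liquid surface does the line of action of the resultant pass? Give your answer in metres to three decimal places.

h_p = 5.192 m

γ = 1.4 × 9.81 = 13.734 kN/m³.
The centroid lies 4r/(3π) = 0.819117 m above the diameter, so r − 4r/(3π) = 1.93 − 0.819117 = 1.11088 m below the topmost point, so the centroid depth is h_c = 4.03 + 1.11088 = 5.14088 m.
A = πr²/2 = π × 1.93²/2 = 5.85106 m².
Resultant F = γ·h_c·A = 13.734 × 5.14088 × 5.85106 = 413.113 kN.
I_c = (π/8 − 8/(9π))·r⁴ = 0.109757 × 1.93⁴ = 1.52287 m⁴.
Centre of pressure: y_p = y_c + I_c/(y_c·A) = 5.14088 + 1.52287/(5.14088 × 5.85106) = 5.14088 + 0.050628 = 5.19151 m along the plane.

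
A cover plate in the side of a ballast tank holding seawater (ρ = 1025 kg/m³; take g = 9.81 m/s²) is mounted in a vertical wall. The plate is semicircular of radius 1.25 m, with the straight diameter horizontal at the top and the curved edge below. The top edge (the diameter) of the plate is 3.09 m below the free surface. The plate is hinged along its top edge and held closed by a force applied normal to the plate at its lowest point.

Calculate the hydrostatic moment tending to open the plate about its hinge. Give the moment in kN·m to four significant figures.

M ≈ 50.10 kN·m

γ = ρg = 1025 × 9.81 / 1000 = 10.05525 kN/m³.
The centroid of a semicircle lies 4r/(3π) = 0.530516 m from the diameter, here below the top edge, so the centroid depth is h_c = 3.09 + 0.530516 = 3.62052 m.
A = πr²/2 = π × 1.25²/2 = 2.45437 m².
Resultant F = γ·h_c·A = 10.05525 × 3.62052 × 2.45437 = 89.3519 kN.
I_c = (π/8 − 8/(9π))·r⁴ = 0.109757 × 1.25⁴ = 0.267961 m⁴.
Centre of pressure: y_p = y_c + I_c/(y_c·A) = 3.62052 + 0.267961/(3.62052 × 2.45437) = 3.62052 + 0.0301551 = 3.65068 m along the plane.
The resultant acts 0.530516 + 0.0301551 = 0.560671 m (along the plate) below the hinge at the top edge, so the moment about the hinge is M = F × 0.560671 = 89.3519 × 0.560671 = 50.097 kN·m.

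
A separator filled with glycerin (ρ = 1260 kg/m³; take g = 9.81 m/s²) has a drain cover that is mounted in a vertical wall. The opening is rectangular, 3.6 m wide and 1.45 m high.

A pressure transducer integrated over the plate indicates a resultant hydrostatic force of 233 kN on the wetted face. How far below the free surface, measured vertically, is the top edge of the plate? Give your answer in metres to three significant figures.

γ = ρg = 1260 × 9.81 / 1000 = 12.3606 kN/m³.
A = 3.6 × 1.45 = 5.22 m².
From F = γ·h_c·A, the centroid depth is h_c = 233/(12.3606 × 5.22) = 3.61115 m.
The centroid lies 1.45/2 = 0.725 m below the top edge, so the top edge sits at h_top = 3.61115 − 0.725 = 2.88615 m below the surface.

d_top ≈ 2.89 m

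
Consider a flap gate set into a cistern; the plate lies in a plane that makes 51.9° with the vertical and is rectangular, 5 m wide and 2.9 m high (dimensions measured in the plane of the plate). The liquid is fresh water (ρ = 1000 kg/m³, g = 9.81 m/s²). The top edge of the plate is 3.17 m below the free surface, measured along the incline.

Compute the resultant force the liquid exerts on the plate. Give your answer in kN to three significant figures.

γ = ρg = 1000 × 9.81 = 9810 N/m³ = 9.81 kN/m³.
The plate makes 51.9° with the vertical, i.e. θ = 90° − 51.9° = 38.1° to the horizontal. Measuring y along the incline from the free-surface line, vertical depth h = y·sinθ with sinθ = 0.617036.
The centroid lies 2.9/2 = 1.45 m below the top edge, so y_c = 3.17 + 1.45 = 4.62 m and h_c = 4.62 × 0.617036 = 2.85071 m.
A = 5 × 2.9 = 14.5 m².
Resultant F = γ·h_c·A = 9.81 × 2.85071 × 14.5 = 405.499 kN.

F ≈ 405 kN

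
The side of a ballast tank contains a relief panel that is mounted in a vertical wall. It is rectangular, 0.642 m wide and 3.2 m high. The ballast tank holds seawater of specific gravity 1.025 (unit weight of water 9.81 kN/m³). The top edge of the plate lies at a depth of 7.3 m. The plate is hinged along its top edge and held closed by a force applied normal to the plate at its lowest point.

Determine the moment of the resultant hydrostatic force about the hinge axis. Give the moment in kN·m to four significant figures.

γ = 1.025 × 9.81 = 10.05525 kN/m³.
The centroid lies 3.2/2 = 1.6 m below the top edge, so the centroid depth is h_c = 7.3 + 1.6 = 8.9 m.
A = 0.642 × 3.2 = 2.0544 m².
Resultant F = γ·h_c·A = 10.05525 × 8.9 × 2.0544 = 183.852 kN.
I_c = b·h³/12 = 0.642 × 3.2³/12 = 1.75309 m⁴.
Centre of pressure: y_p = y_c + I_c/(y_c·A) = 8.9 + 1.75309/(8.9 × 2.0544) = 8.9 + 0.0958803 = 8.99588 m along the plane.
The resultant acts 1.6 + 0.0958803 = 1.69588 m (along the plate) below the hinge at the top edge, so the moment about the hinge is M = F × 1.69588 = 183.852 × 1.69588 = 311.791 kN·m.

M ≈ 311.8 kN·m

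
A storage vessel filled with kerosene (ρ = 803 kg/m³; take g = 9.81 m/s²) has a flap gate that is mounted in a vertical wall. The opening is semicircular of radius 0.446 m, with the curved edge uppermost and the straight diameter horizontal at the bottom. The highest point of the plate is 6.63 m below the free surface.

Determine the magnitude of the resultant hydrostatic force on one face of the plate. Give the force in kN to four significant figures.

F ≈ 16.95 kN

γ = ρg = 803 × 9.81 / 1000 = 7.87743 kN/m³.
The centroid lies 4r/(3π) = 0.189288 m above the diameter, so r − 4r/(3π) = 0.446 − 0.189288 = 0.256712 m below the topmost point, so the centroid depth is h_c = 6.63 + 0.256712 = 6.88671 m.
A = πr²/2 = π × 0.446²/2 = 0.312457 m².
Resultant F = γ·h_c·A = 7.87743 × 6.88671 × 0.312457 = 16.9507 kN.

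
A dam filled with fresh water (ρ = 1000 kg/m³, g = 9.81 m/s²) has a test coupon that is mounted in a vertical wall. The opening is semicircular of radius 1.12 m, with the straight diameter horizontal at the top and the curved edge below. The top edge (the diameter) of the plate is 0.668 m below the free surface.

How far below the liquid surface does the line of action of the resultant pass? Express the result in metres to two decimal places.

h_p = 1.22 m

γ = ρg = 1000 × 9.81 = 9810 N/m³ = 9.81 kN/m³.
The centroid of a semicircle lies 4r/(3π) = 0.475343 m from the diameter, here below the top edge, so the centroid depth is h_c = 0.668 + 0.475343 = 1.14334 m.
A = πr²/2 = π × 1.12²/2 = 1.97041 m².
Resultant F = γ·h_c·A = 9.81 × 1.14334 × 1.97041 = 22.1004 kN.
I_c = (π/8 − 8/(9π))·r⁴ = 0.109757 × 1.12⁴ = 0.172705 m⁴.
Centre of pressure: y_p = y_c + I_c/(y_c·A) = 1.14334 + 0.172705/(1.14334 × 1.97041) = 1.14334 + 0.0766607 = 1.22 m along the plane.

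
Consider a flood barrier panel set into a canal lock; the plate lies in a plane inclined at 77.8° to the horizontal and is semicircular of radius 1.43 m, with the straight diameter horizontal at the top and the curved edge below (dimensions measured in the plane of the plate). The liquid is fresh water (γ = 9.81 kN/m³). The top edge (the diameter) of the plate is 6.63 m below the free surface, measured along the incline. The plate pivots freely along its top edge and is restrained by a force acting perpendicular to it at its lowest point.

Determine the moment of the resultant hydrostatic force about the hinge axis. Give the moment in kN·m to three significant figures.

γ = 9.81 kN/m³.
Let θ = 77.8° be the plate's angle to the horizontal; measure y along the incline from where the plane meets the free surface. Vertical depth h = y·sinθ with sinθ = 0.977416.
The centroid of a semicircle lies 4r/(3π) = 0.606911 m from the diameter, here below the top edge, so y_c = 6.63 + 0.606911 = 7.23691 m and h_c = 7.23691 × 0.977416 = 7.07347 m.
A = πr²/2 = π × 1.43²/2 = 3.21212 m².
Resultant F = γ·h_c·A = 9.81 × 7.07347 × 3.21212 = 222.891 kN.
I_c = (π/8 − 8/(9π))·r⁴ = 0.109757 × 1.43⁴ = 0.458962 m⁴.
Centre of pressure: y_p = y_c + I_c/(y_c·A) = 7.23691 + 0.458962/(7.23691 × 3.21212) = 7.23691 + 0.0197438 = 7.25665 m along the plane.
The resultant acts 0.606911 + 0.0197438 = 0.626655 m (along the plate) below the hinge at the top edge, so the moment about the hinge is M = F × 0.626655 = 222.891 × 0.626655 = 139.676 kN·m.

M ≈ 140 kN·m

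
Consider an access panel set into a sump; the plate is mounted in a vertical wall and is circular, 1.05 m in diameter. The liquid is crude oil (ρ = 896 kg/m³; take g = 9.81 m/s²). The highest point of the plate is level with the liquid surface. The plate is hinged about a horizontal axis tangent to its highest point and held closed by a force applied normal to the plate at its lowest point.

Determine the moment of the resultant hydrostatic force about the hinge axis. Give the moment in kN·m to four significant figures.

γ = ρg = 896 × 9.81 / 1000 = 8.78976 kN/m³.
The centroid is at the centre, 0.525 m below the top of the plate, so the centroid depth is h_c = 0.525 m.
A = π(0.525)² = 0.865901 m².
Resultant F = γ·h_c·A = 8.78976 × 0.525 × 0.865901 = 3.99581 kN.
I_c = πr⁴/4 = π × 0.525⁴/4 = 0.059666 m⁴.
Centre of pressure: y_p = y_c + I_c/(y_c·A) = 0.525 + 0.059666/(0.525 × 0.865901) = 0.525 + 0.13125 = 0.65625 m along the plane.
The resultant acts 0.525 + 0.13125 = 0.65625 m (along the plate) below the hinge at the top edge, so the moment about the hinge is M = F × 0.65625 = 3.99581 × 0.65625 = 2.62225 kN·m.

M ≈ 2.622 kN·m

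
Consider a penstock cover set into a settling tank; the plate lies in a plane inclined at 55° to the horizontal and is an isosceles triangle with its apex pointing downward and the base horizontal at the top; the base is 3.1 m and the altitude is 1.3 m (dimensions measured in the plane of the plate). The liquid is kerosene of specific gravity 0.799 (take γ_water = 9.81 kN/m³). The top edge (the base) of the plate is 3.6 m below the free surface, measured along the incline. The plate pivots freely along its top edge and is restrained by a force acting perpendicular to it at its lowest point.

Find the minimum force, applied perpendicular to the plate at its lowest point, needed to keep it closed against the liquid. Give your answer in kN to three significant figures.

P ≈ 18.3 kN

γ = 0.799 × 9.81 = 7.83819 kN/m³.
Let θ = 55° be the plate's angle to the horizontal; measure y along the incline from where the plane meets the free surface. Vertical depth h = y·sinθ with sinθ = 0.819152.
With the apex down, the centroid sits h/3 = 1.3/3 = 0.433333 m below the base (the top edge), so y_c = 3.6 + 0.433333 = 4.03333 m and h_c = 4.03333 × 0.819152 = 3.30391 m.
A = ½ × 3.1 × 1.3 = 2.015 m².
Resultant F = γ·h_c·A = 7.83819 × 3.30391 × 2.015 = 52.1818 kN.
I_c = b·h³/36 = 3.1 × 1.3³/36 = 0.189186 m⁴.
Centre of pressure: y_p = y_c + I_c/(y_c·A) = 4.03333 + 0.189186/(4.03333 × 2.015) = 4.03333 + 0.0232782 = 4.05661 m along the plane.
The resultant acts 0.433333 + 0.0232782 = 0.456611 m (along the plate) below the hinge at the top edge, so the moment about the hinge is M = F × 0.456611 = 52.1818 × 0.456611 = 23.8268 kN·m.
A normal force at the bottom, 1.3 m from the hinge, must supply this moment: P = 23.8268/1.3 = 18.3283 kN.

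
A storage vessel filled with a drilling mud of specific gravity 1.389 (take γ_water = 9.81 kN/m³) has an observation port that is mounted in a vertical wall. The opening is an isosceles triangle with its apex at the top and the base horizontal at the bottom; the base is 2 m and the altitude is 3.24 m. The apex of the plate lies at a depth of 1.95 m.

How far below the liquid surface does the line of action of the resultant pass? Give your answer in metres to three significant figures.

γ = 1.389 × 9.81 = 13.62609 kN/m³.
With the apex up, the centroid sits 2h/3 = 2 × 3.24/3 = 2.16 m below the apex, so the centroid depth is h_c = 1.95 + 2.16 = 4.11 m.
A = ½ × 2 × 3.24 = 3.24 m².
Resultant F = γ·h_c·A = 13.62609 × 4.11 × 3.24 = 181.45 kN.
I_c = b·h³/36 = 2 × 3.24³/36 = 1.88957 m⁴.
Centre of pressure: y_p = y_c + I_c/(y_c·A) = 4.11 + 1.88957/(4.11 × 3.24) = 4.11 + 0.141898 = 4.2519 m along the plane.

h_p = 4.25 m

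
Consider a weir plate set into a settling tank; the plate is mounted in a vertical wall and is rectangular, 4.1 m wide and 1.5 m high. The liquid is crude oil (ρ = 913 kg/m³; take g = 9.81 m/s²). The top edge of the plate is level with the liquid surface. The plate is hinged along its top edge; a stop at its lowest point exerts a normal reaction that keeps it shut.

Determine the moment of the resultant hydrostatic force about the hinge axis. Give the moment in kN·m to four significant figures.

M ≈ 41.31 kN·m

γ = ρg = 913 × 9.81 / 1000 = 8.95653 kN/m³.
The centroid lies 1.5/2 = 0.75 m below the top edge, so the centroid depth is h_c = 0.75 m.
A = 4.1 × 1.5 = 6.15 m².
Resultant F = γ·h_c·A = 8.95653 × 0.75 × 6.15 = 41.312 kN.
I_c = b·h³/12 = 4.1 × 1.5³/12 = 1.15312 m⁴.
Centre of pressure: y_p = y_c + I_c/(y_c·A) = 0.75 + 1.15312/(0.75 × 6.15) = 0.75 + 0.249999 = 0.999999 m along the plane.
The resultant acts 0.75 + 0.249999 = 0.999999 m (along the plate) below the hinge at the top edge, so the moment about the hinge is M = F × 0.999999 = 41.312 × 0.999999 = 41.312 kN·m.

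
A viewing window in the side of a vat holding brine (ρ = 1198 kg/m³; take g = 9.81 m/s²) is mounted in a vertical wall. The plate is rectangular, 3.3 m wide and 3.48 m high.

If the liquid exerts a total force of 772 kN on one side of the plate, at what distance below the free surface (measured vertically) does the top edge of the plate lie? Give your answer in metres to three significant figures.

γ = ρg = 1198 × 9.81 / 1000 = 11.75238 kN/m³.
A = 3.3 × 3.48 = 11.484 m².
From F = γ·h_c·A, the centroid depth is h_c = 772/(11.75238 × 11.484) = 5.72003 m.
The centroid lies 3.48/2 = 1.74 m below the top edge, so the top edge sits at h_top = 5.72003 − 1.74 = 3.98003 m below the surface.

d_top ≈ 3.98 m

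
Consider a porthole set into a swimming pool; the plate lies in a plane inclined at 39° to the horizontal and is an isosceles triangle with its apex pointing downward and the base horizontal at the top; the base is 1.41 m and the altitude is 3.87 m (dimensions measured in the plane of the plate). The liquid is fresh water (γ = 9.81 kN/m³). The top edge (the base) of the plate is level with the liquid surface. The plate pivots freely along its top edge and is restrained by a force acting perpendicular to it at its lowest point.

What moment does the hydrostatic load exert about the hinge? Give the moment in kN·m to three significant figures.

γ = 9.81 kN/m³.
Let θ = 39° be the plate's angle to the horizontal; measure y along the incline from where the plane meets the free surface. Vertical depth h = y·sinθ with sinθ = 0.629320.
With the apex down, the centroid sits h/3 = 3.87/3 = 1.29 m below the base (the top edge), so y_c = 1.29 m and h_c = 1.29 × 0.629320 = 0.811823 m.
A = ½ × 1.41 × 3.87 = 2.72835 m².
Resultant F = γ·h_c·A = 9.81 × 0.811823 × 2.72835 = 21.7285 kN.
I_c = b·h³/36 = 1.41 × 3.87³/36 = 2.27012 m⁴.
Centre of pressure: y_p = y_c + I_c/(y_c·A) = 1.29 + 2.27012/(1.29 × 2.72835) = 1.29 + 0.644999 = 1.935 m along the plane.
The resultant acts 1.29 + 0.644999 = 1.935 m (along the plate) below the hinge at the top edge, so the moment about the hinge is M = F × 1.935 = 21.7285 × 1.935 = 42.0446 kN·m.

M ≈ 42.0 kN·m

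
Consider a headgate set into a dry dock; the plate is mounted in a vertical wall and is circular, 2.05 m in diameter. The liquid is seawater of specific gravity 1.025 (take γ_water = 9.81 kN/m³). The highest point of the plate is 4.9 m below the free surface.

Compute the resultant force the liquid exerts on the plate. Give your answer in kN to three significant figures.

γ = 1.025 × 9.81 = 10.05525 kN/m³.
The centroid is at the centre, 1.025 m below the top of the plate, so the centroid depth is h_c = 4.9 + 1.025 = 5.925 m.
A = π(1.025)² = 3.30064 m².
Resultant F = γ·h_c·A = 10.05525 × 5.925 × 3.30064 = 196.643 kN.

F ≈ 197 kN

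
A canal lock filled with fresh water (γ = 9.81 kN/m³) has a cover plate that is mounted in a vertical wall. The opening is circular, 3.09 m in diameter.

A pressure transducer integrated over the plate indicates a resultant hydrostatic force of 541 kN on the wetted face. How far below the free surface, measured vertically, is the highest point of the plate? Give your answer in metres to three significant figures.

d_top ≈ 5.81 m

γ = 9.81 kN/m³.
A = π(1.545)² = 7.49906 m².
From F = γ·h_c·A, the centroid depth is h_c = 541/(9.81 × 7.49906) = 7.35396 m.
The centroid is at the centre, 1.545 m below the top of the plate, so the highest point sits at h_top = 7.35396 − 1.545 = 5.80896 m below the surface.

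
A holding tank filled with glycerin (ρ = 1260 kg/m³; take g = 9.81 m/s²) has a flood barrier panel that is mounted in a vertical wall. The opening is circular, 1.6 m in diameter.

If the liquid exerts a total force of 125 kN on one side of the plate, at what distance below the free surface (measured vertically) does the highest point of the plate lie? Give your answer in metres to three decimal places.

d_top ≈ 4.230 m

γ = ρg = 1260 × 9.81 / 1000 = 12.3606 kN/m³.
A = π(0.8)² = 2.01062 m².
From F = γ·h_c·A, the centroid depth is h_c = 125/(12.3606 × 2.01062) = 5.02968 m.
The centroid is at the centre, 0.8 m below the top of the plate, so the highest point sits at h_top = 5.02968 − 0.8 = 4.22968 m below the surface.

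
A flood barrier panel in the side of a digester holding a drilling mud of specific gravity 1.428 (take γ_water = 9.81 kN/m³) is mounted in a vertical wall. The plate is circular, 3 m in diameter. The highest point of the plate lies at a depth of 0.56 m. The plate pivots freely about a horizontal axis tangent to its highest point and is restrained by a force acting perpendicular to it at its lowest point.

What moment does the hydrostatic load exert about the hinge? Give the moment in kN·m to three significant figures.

M ≈ 362 kN·m

γ = 1.428 × 9.81 = 14.00868 kN/m³.
The centroid is at the centre, 1.5 m below the top of the plate, so the centroid depth is h_c = 0.56 + 1.5 = 2.06 m.
A = π(1.5)² = 7.06858 m².
Resultant F = γ·h_c·A = 14.00868 × 2.06 × 7.06858 = 203.984 kN.
I_c = πr⁴/4 = π × 1.5⁴/4 = 3.97608 m⁴.
Centre of pressure: y_p = y_c + I_c/(y_c·A) = 2.06 + 3.97608/(2.06 × 7.06858) = 2.06 + 0.273059 = 2.33306 m along the plane.
The resultant acts 1.5 + 0.273059 = 1.77306 m (along the plate) below the hinge at the top edge, so the moment about the hinge is M = F × 1.77306 = 203.984 × 1.77306 = 361.676 kN·m.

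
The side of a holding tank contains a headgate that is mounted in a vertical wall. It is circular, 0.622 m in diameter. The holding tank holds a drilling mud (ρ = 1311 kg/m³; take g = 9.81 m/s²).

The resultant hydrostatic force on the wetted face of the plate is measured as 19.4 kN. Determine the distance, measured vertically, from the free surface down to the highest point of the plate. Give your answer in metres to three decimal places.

γ = ρg = 1311 × 9.81 / 1000 = 12.86091 kN/m³.
A = π(0.311)² = 0.303858 m².
From F = γ·h_c·A, the centroid depth is h_c = 19.4/(12.86091 × 0.303858) = 4.96432 m.
The centroid is at the centre, 0.311 m below the top of the plate, so the highest point sits at h_top = 4.96432 − 0.311 = 4.65332 m below the surface.

d_top ≈ 4.653 m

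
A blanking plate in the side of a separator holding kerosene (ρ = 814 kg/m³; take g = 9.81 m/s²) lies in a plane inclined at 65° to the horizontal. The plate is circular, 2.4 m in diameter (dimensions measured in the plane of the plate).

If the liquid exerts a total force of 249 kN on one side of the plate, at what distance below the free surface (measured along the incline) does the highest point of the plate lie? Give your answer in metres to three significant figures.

γ = ρg = 814 × 9.81 / 1000 = 7.98534 kN/m³.
A = π(1.2)² = 4.52389 m².
From F = γ·h_c·A, the centroid depth is h_c = 249/(7.98534 × 4.52389) = 6.89277 m.
Let θ = 65° be the plate's angle to the horizontal; measure y along the incline from where the plane meets the free surface. Vertical depth h = y·sinθ with sinθ = 0.906308.
Along the incline, y_c = h_c/sinθ = 6.89277/0.906308 = 7.60533 m.
The centroid is at the centre, 1.2 m below the top of the plate, so the highest point sits at y_top = 7.60533 − 1.2 = 6.40533 m along the incline.

y_top ≈ 6.41 m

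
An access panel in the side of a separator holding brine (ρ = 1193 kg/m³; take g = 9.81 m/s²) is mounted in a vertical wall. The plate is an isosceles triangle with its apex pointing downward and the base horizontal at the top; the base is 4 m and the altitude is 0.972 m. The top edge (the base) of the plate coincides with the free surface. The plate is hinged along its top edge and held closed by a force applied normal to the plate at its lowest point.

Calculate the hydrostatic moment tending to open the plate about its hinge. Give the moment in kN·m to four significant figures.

γ = ρg = 1193 × 9.81 / 1000 = 11.70333 kN/m³.
With the apex down, the centroid sits h/3 = 0.972/3 = 0.324 m below the base (the top edge), so the centroid depth is h_c = 0.324 m.
A = ½ × 4 × 0.972 = 1.944 m².
Resultant F = γ·h_c·A = 11.70333 × 0.324 × 1.944 = 7.37141 kN.
I_c = b·h³/36 = 4 × 0.972³/36 = 0.102037 m⁴.
Centre of pressure: y_p = y_c + I_c/(y_c·A) = 0.324 + 0.102037/(0.324 × 1.944) = 0.324 + 0.162001 = 0.486001 m along the plane.
The resultant acts 0.324 + 0.162001 = 0.486001 m (along the plate) below the hinge at the top edge, so the moment about the hinge is M = F × 0.486001 = 7.37141 × 0.486001 = 3.58251 kN·m.

M ≈ 3.583 kN·m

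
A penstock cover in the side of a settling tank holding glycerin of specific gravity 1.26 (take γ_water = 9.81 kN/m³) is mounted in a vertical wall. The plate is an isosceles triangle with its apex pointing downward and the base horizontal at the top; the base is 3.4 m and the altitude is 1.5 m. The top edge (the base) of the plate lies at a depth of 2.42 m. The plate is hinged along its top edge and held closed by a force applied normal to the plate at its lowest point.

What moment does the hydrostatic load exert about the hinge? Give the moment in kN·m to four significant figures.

γ = 1.26 × 9.81 = 12.3606 kN/m³.
With the apex down, the centroid sits h/3 = 1.5/3 = 0.5 m below the base (the top edge), so the centroid depth is h_c = 2.42 + 0.5 = 2.92 m.
A = ½ × 3.4 × 1.5 = 2.55 m².
Resultant F = γ·h_c·A = 12.3606 × 2.92 × 2.55 = 92.037 kN.
I_c = b·h³/36 = 3.4 × 1.5³/36 = 0.31875 m⁴.
Centre of pressure: y_p = y_c + I_c/(y_c·A) = 2.92 + 0.31875/(2.92 × 2.55) = 2.92 + 0.0428082 = 2.96281 m along the plane.
The resultant acts 0.5 + 0.0428082 = 0.542808 m (along the plate) below the hinge at the top edge, so the moment about the hinge is M = F × 0.542808 = 92.037 × 0.542808 = 49.9584 kN·m.

M ≈ 49.96 kN·m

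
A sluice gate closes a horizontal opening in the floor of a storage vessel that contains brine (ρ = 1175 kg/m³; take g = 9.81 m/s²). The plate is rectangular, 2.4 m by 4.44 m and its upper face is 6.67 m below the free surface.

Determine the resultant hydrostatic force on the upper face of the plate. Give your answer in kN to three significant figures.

F ≈ 819 kN

γ = ρg = 1175 × 9.81 / 1000 = 11.52675 kN/m³.
The plate is horizontal, so pressure is uniform at p = γ·h = 11.52675 × 6.67 = 76.8834 kN/m².
A = 2.4 × 4.44 = 10.656 m².
F = p·A = 76.8834 × 10.656 = 819.27 kN.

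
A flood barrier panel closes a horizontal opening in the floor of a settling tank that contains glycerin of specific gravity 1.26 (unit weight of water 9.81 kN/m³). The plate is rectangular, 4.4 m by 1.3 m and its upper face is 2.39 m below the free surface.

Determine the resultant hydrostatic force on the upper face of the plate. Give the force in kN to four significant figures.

γ = 1.26 × 9.81 = 12.3606 kN/m³.
The plate is horizontal, so pressure is uniform at p = γ·h = 12.3606 × 2.39 = 29.5418 kN/m².
A = 4.4 × 1.3 = 5.72 m².
F = p·A = 29.5418 × 5.72 = 168.979 kN.

F ≈ 169.0 kN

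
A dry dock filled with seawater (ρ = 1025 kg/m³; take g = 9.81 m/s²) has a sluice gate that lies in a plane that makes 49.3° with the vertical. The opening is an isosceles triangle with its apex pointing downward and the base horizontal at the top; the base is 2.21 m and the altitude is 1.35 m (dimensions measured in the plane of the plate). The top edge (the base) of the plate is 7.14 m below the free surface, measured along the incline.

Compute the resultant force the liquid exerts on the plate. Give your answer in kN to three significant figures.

F ≈ 74.2 kN

γ = ρg = 1025 × 9.81 / 1000 = 10.05525 kN/m³.
The plate makes 49.3° with the vertical, i.e. θ = 90° − 49.3° = 40.7° to the horizontal. Measuring y along the incline from the free-surface line, vertical depth h = y·sinθ with sinθ = 0.652098.
With the apex down, the centroid sits h/3 = 1.35/3 = 0.45 m below the base (the top edge), so y_c = 7.14 + 0.45 = 7.59 m and h_c = 7.59 × 0.652098 = 4.94942 m.
A = ½ × 2.21 × 1.35 = 1.49175 m².
Resultant F = γ·h_c·A = 10.05525 × 4.94942 × 1.49175 = 74.2409 kN.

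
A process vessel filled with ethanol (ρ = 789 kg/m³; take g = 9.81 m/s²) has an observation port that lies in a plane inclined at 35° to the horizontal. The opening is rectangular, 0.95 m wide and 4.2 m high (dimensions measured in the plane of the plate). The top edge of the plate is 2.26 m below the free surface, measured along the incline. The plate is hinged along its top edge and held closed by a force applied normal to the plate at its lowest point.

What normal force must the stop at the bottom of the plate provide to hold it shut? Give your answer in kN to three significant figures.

γ = ρg = 789 × 9.81 / 1000 = 7.74009 kN/m³.
Let θ = 35° be the plate's angle to the horizontal; measure y along the incline from where the plane meets the free surface. Vertical depth h = y·sinθ with sinθ = 0.573576.
The centroid lies 4.2/2 = 2.1 m below the top edge, so y_c = 2.26 + 2.1 = 4.36 m and h_c = 4.36 × 0.573576 = 2.50079 m.
A = 0.95 × 4.2 = 3.99 m².
Resultant F = γ·h_c·A = 7.74009 × 2.50079 × 3.99 = 77.2318 kN.
I_c = b·h³/12 = 0.95 × 4.2³/12 = 5.8653 m⁴.
Centre of pressure: y_p = y_c + I_c/(y_c·A) = 4.36 + 5.8653/(4.36 × 3.99) = 4.36 + 0.337156 = 4.69716 m along the plane.
The resultant acts 2.1 + 0.337156 = 2.43716 m (along the plate) below the hinge at the top edge, so the moment about the hinge is M = F × 2.43716 = 77.2318 × 2.43716 = 188.226 kN·m.
A normal force at the bottom, 4.2 m from the hinge, must supply this moment: P = 188.226/4.2 = 44.8157 kN.

P ≈ 44.8 kN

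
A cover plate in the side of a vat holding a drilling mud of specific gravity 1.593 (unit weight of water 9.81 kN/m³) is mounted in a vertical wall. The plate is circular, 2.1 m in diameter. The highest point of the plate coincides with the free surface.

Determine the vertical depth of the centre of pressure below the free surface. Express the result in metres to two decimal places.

h_p = 1.31 m

γ = 1.593 × 9.81 = 15.62733 kN/m³.
The centroid is at the centre, 1.05 m below the top of the plate, so the centroid depth is h_c = 1.05 m.
A = π(1.05)² = 3.46361 m².
Resultant F = γ·h_c·A = 15.62733 × 1.05 × 3.46361 = 56.8333 kN.
I_c = πr⁴/4 = π × 1.05⁴/4 = 0.954656 m⁴.
Centre of pressure: y_p = y_c + I_c/(y_c·A) = 1.05 + 0.954656/(1.05 × 3.46361) = 1.05 + 0.2625 = 1.3125 m along the plane.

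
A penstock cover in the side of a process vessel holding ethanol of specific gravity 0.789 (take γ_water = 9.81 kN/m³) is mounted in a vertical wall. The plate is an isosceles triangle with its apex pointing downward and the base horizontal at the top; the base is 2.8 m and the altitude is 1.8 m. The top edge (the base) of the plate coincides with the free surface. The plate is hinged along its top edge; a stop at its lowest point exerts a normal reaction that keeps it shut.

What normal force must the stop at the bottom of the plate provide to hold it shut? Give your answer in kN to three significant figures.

P ≈ 5.85 kN

γ = 0.789 × 9.81 = 7.74009 kN/m³.
With the apex down, the centroid sits h/3 = 1.8/3 = 0.6 m below the base (the top edge), so the centroid depth is h_c = 0.6 m.
A = ½ × 2.8 × 1.8 = 2.52 m².
Resultant F = γ·h_c·A = 7.74009 × 0.6 × 2.52 = 11.703 kN.
I_c = b·h³/36 = 2.8 × 1.8³/36 = 0.4536 m⁴.
Centre of pressure: y_p = y_c + I_c/(y_c·A) = 0.6 + 0.4536/(0.6 × 2.52) = 0.6 + 0.3 = 0.9 m along the plane.
The resultant acts 0.6 + 0.3 = 0.9 m (along the plate) below the hinge at the top edge, so the moment about the hinge is M = F × 0.9 = 11.703 × 0.9 = 10.5327 kN·m.
A normal force at the bottom, 1.8 m from the hinge, must supply this moment: P = 10.5327/1.8 = 5.8515 kN.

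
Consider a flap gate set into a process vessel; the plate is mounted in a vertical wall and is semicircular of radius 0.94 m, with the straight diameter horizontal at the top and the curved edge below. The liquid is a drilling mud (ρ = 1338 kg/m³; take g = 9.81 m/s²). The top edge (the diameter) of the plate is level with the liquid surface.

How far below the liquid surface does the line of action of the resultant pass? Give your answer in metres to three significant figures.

γ = ρg = 1338 × 9.81 / 1000 = 13.12578 kN/m³.
The centroid of a semicircle lies 4r/(3π) = 0.398948 m from the diameter, here below the top edge, so the centroid depth is h_c = 0.398948 m.
A = πr²/2 = π × 0.94²/2 = 1.38796 m².
Resultant F = γ·h_c·A = 13.12578 × 0.398948 × 1.38796 = 7.26806 kN.
I_c = (π/8 − 8/(9π))·r⁴ = 0.109757 × 0.94⁴ = 0.0856927 m⁴.
Centre of pressure: y_p = y_c + I_c/(y_c·A) = 0.398948 + 0.0856927/(0.398948 × 1.38796) = 0.398948 + 0.154757 = 0.553705 m along the plane.

h_p = 0.554 m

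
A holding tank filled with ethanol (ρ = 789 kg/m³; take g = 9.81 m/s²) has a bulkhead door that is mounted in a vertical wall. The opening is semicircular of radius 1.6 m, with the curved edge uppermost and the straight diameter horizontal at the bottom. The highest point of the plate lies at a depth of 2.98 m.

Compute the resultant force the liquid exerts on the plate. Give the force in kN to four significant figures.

γ = ρg = 789 × 9.81 / 1000 = 7.74009 kN/m³.
The centroid lies 4r/(3π) = 0.679061 m above the diameter, so r − 4r/(3π) = 1.6 − 0.679061 = 0.920939 m below the topmost point, so the centroid depth is h_c = 2.98 + 0.920939 = 3.90094 m.
A = πr²/2 = π × 1.6²/2 = 4.02124 m².
Resultant F = γ·h_c·A = 7.74009 × 3.90094 × 4.02124 = 121.416 kN.

F ≈ 121.4 kN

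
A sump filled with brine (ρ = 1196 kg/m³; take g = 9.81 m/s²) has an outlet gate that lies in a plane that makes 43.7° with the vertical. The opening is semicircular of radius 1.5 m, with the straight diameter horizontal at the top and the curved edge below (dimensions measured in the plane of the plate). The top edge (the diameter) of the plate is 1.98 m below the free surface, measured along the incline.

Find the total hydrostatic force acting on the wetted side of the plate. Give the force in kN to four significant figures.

γ = ρg = 1196 × 9.81 / 1000 = 11.73276 kN/m³.
The plate makes 43.7° with the vertical, i.e. θ = 90° − 43.7° = 46.3° to the horizontal. Measuring y along the incline from the free-surface line, vertical depth h = y·sinθ with sinθ = 0.722967.
The centroid of a semicircle lies 4r/(3π) = 0.63662 m from the diameter, here below the top edge, so y_c = 1.98 + 0.63662 = 2.61662 m and h_c = 2.61662 × 0.722967 = 1.89173 m.
A = πr²/2 = π × 1.5²/2 = 3.53429 m².
Resultant F = γ·h_c·A = 11.73276 × 1.89173 × 3.53429 = 78.4443 kN.

F ≈ 78.44 kN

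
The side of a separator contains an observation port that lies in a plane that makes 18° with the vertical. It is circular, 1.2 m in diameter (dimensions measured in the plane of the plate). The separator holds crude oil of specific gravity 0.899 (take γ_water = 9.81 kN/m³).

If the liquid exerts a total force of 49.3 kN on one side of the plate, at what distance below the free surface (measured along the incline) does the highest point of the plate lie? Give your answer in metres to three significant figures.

y_top ≈ 4.60 m

γ = 0.899 × 9.81 = 8.81919 kN/m³.
A = π(0.6)² = 1.13097 m².
From F = γ·h_c·A, the centroid depth is h_c = 49.3/(8.81919 × 1.13097) = 4.94273 m.
The plate makes 18° with the vertical, i.e. θ = 90° − 18° = 72° to the horizontal. Measuring y along the incline from the free-surface line, vertical depth h = y·sinθ with sinθ = 0.951057.
Along the incline, y_c = h_c/sinθ = 4.94273/0.951057 = 5.19709 m.
The centroid is at the centre, 0.6 m below the top of the plate, so the highest point sits at y_top = 5.19709 − 0.6 = 4.59709 m along the incline.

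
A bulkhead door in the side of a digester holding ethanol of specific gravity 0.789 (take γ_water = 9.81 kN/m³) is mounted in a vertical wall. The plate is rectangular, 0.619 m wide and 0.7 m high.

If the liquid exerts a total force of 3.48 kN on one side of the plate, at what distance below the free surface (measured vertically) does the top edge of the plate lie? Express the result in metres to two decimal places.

γ = 0.789 × 9.81 = 7.74009 kN/m³.
A = 0.619 × 0.7 = 0.4333 m².
From F = γ·h_c·A, the centroid depth is h_c = 3.48/(7.74009 × 0.4333) = 1.03763 m.
The centroid lies 0.7/2 = 0.35 m below the top edge, so the top edge sits at h_top = 1.03763 − 0.35 = 0.68763 m below the surface.

d_top ≈ 0.69 m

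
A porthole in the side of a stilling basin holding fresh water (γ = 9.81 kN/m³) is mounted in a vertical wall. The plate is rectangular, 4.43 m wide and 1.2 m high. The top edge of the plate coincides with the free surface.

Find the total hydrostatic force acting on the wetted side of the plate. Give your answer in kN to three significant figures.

F ≈ 31.3 kN

γ = 9.81 kN/m³.
The centroid lies 1.2/2 = 0.6 m below the top edge, so the centroid depth is h_c = 0.6 m.
A = 4.43 × 1.2 = 5.316 m².
Resultant F = γ·h_c·A = 9.81 × 0.6 × 5.316 = 31.29 kN.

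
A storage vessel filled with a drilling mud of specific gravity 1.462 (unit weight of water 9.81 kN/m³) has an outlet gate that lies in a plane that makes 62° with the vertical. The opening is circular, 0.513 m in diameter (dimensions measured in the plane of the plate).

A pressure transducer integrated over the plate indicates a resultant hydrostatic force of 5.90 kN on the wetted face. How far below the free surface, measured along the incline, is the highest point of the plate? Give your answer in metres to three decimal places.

y_top ≈ 3.983 m

γ = 1.462 × 9.81 = 14.34222 kN/m³.
A = π(0.2565)² = 0.206692 m².
From F = γ·h_c·A, the centroid depth is h_c = 5.90/(14.34222 × 0.206692) = 1.99027 m.
The plate makes 62° with the vertical, i.e. θ = 90° − 62° = 28° to the horizontal. Measuring y along the incline from the free-surface line, vertical depth h = y·sinθ with sinθ = 0.469472.
Along the incline, y_c = h_c/sinθ = 1.99027/0.469472 = 4.23938 m.
The centroid is at the centre, 0.2565 m below the top of the plate, so the highest point sits at y_top = 4.23938 − 0.2565 = 3.98288 m along the incline.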